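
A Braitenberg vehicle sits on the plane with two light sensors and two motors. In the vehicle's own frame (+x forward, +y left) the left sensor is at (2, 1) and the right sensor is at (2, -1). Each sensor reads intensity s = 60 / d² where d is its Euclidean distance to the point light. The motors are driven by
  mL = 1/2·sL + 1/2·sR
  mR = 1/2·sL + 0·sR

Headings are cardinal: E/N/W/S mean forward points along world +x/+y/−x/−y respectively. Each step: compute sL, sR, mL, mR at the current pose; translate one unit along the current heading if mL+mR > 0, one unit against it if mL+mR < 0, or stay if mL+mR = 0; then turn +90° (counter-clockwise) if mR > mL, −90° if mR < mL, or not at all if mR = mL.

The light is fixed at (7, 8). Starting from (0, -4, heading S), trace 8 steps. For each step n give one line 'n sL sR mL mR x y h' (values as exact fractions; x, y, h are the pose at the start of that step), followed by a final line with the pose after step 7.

n=0: pose=(0,-4,S); sL=15/58, sR=3/13; mL=369/1508, mR=15/116; mL+mR=141/377 → advance +1; mR−mL=-3/26 → turn -1·90°
n=1: pose=(0,-5,W); sL=60/277, sR=4/15; mL=1004/4155, mR=30/277; mL+mR=1454/4155 → advance +1; mR−mL=-2/15 → turn -1·90°
n=2: pose=(-1,-5,N); sL=30/101, sR=6/17; mL=558/1717, mR=15/101; mL+mR=813/1717 → advance +1; mR−mL=-3/17 → turn -1·90°
n=3: pose=(-1,-4,E); sL=60/157, sR=12/41; mL=2172/6437, mR=30/157; mL+mR=3402/6437 → advance +1; mR−mL=-6/41 → turn -1·90°
n=4: pose=(0,-4,S); sL=15/58, sR=3/13; mL=369/1508, mR=15/116; mL+mR=141/377 → advance +1; mR−mL=-3/26 → turn -1·90°
n=5: pose=(0,-5,W); sL=60/277, sR=4/15; mL=1004/4155, mR=30/277; mL+mR=1454/4155 → advance +1; mR−mL=-2/15 → turn -1·90°
n=6: pose=(-1,-5,N); sL=30/101, sR=6/17; mL=558/1717, mR=15/101; mL+mR=813/1717 → advance +1; mR−mL=-3/17 → turn -1·90°
n=7: pose=(-1,-4,E); sL=60/157, sR=12/41; mL=2172/6437, mR=30/157; mL+mR=3402/6437 → advance +1; mR−mL=-6/41 → turn -1·90°

0 15/58 3/13 369/1508 15/116 0 -4 S
1 60/277 4/15 1004/4155 30/277 0 -5 W
2 30/101 6/17 558/1717 15/101 -1 -5 N
3 60/157 12/41 2172/6437 30/157 -1 -4 E
4 15/58 3/13 369/1508 15/116 0 -4 S
5 60/277 4/15 1004/4155 30/277 0 -5 W
6 30/101 6/17 558/1717 15/101 -1 -5 N
7 60/157 12/41 2172/6437 30/157 -1 -4 E
final 0 -4 S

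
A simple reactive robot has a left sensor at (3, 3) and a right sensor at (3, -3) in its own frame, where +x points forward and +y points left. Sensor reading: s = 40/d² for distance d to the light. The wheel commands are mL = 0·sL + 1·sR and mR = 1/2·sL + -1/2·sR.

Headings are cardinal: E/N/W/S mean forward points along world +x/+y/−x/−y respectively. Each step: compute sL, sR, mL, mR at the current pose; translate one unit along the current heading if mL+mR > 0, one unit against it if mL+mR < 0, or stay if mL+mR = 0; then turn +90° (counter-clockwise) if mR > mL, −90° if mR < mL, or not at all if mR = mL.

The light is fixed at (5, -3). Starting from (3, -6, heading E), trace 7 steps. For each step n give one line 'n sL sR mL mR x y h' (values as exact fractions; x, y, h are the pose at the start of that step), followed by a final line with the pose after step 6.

0 40 40/37 40/37 720/37 3 -6 E
1 5/2 10 10 -15/4 4 -6 N
2 8 40/29 40/29 96/29 4 -5 E
3 4 4 4 0 5 -5 N
4 40/13 8/5 8/5 48/65 5 -4 E
5 5/4 2 2 -3/8 6 -4 S
6 40/29 8 8 -96/29 6 -5 W
final 5 -5 N

n=0: pose=(3,-6,E); sL=40, sR=40/37; mL=40/37, mR=720/37; mL+mR=760/37 → advance +1; mR−mL=680/37 → turn +1·90°
n=1: pose=(4,-6,N); sL=5/2, sR=10; mL=10, mR=-15/4; mL+mR=25/4 → advance +1; mR−mL=-55/4 → turn -1·90°
n=2: pose=(4,-5,E); sL=8, sR=40/29; mL=40/29, mR=96/29; mL+mR=136/29 → advance +1; mR−mL=56/29 → turn +1·90°
n=3: pose=(5,-5,N); sL=4, sR=4; mL=4, mR=0; mL+mR=4 → advance +1; mR−mL=-4 → turn -1·90°
n=4: pose=(5,-4,E); sL=40/13, sR=8/5; mL=8/5, mR=48/65; mL+mR=152/65 → advance +1; mR−mL=-56/65 → turn -1·90°
n=5: pose=(6,-4,S); sL=5/4, sR=2; mL=2, mR=-3/8; mL+mR=13/8 → advance +1; mR−mL=-19/8 → turn -1·90°
n=6: pose=(6,-5,W); sL=40/29, sR=8; mL=8, mR=-96/29; mL+mR=136/29 → advance +1; mR−mL=-328/29 → turn -1·90°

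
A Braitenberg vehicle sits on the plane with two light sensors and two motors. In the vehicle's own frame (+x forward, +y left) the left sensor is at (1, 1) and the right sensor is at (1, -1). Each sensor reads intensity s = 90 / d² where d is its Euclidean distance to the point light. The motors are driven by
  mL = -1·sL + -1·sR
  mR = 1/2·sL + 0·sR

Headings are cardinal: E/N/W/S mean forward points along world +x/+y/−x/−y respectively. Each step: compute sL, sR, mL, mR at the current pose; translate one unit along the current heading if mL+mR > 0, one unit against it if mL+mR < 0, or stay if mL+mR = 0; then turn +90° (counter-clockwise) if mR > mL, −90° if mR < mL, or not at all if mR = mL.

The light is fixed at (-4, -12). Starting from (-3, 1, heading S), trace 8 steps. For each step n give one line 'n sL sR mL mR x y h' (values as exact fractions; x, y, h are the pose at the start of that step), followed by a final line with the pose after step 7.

n=0: pose=(-3,1,S); sL=45/74, sR=5/8; mL=-365/296, mR=45/148; mL+mR=-275/296 → advance -1; mR−mL=455/296 → turn +1·90°
n=1: pose=(-3,2,E); sL=90/229, sR=90/173; mL=-36180/39617, mR=45/229; mL+mR=-28395/39617 → advance -1; mR−mL=43965/39617 → turn +1·90°
n=2: pose=(-4,2,N); sL=45/113, sR=45/113; mL=-90/113, mR=45/226; mL+mR=-135/226 → advance -1; mR−mL=225/226 → turn +1·90°
n=3: pose=(-4,1,W); sL=18/29, sR=90/197; mL=-6156/5713, mR=9/29; mL+mR=-4383/5713 → advance -1; mR−mL=7929/5713 → turn +1·90°
n=4: pose=(-3,1,S); sL=45/74, sR=5/8; mL=-365/296, mR=45/148; mL+mR=-275/296 → advance -1; mR−mL=455/296 → turn +1·90°
n=5: pose=(-3,2,E); sL=90/229, sR=90/173; mL=-36180/39617, mR=45/229; mL+mR=-28395/39617 → advance -1; mR−mL=43965/39617 → turn +1·90°
n=6: pose=(-4,2,N); sL=45/113, sR=45/113; mL=-90/113, mR=45/226; mL+mR=-135/226 → advance -1; mR−mL=225/226 → turn +1·90°
n=7: pose=(-4,1,W); sL=18/29, sR=90/197; mL=-6156/5713, mR=9/29; mL+mR=-4383/5713 → advance -1; mR−mL=7929/5713 → turn +1·90°

0 45/74 5/8 -365/296 45/148 -3 1 S
1 90/229 90/173 -36180/39617 45/229 -3 2 E
2 45/113 45/113 -90/113 45/226 -4 2 N
3 18/29 90/197 -6156/5713 9/29 -4 1 W
4 45/74 5/8 -365/296 45/148 -3 1 S
5 90/229 90/173 -36180/39617 45/229 -3 2 E
6 45/113 45/113 -90/113 45/226 -4 2 N
7 18/29 90/197 -6156/5713 9/29 -4 1 W
final -3 1 S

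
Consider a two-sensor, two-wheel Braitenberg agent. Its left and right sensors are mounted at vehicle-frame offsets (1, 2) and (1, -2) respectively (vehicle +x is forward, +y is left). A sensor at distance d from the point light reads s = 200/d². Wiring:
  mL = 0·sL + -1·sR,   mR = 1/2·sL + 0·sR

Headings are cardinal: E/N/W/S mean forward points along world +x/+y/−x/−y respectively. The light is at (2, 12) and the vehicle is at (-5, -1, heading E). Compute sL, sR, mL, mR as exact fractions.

200/157 200/261 -200/261 100/157

left sensor world pos  = (-4, 1); dL² = 157
right sensor world pos = (-4, -3); dR² = 261
sL = 200/157 = 200/157
sR = 200/261 = 200/261
mL = 0·sL + -1·sR = -200/261
mR = 1/2·sL + 0·sR = 100/157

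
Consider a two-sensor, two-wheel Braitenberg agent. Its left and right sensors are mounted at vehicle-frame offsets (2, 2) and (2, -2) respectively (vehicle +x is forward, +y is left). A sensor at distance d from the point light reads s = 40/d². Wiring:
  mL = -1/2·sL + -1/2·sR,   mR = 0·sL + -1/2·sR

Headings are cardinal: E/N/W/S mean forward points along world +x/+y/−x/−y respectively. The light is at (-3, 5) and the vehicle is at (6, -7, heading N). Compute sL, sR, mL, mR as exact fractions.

left sensor world pos  = (4, -5); dL² = 149
right sensor world pos = (8, -5); dR² = 221
sL = 40/149 = 40/149
sR = 40/221 = 40/221
mL = -1/2·sL + -1/2·sR = -7400/32929
mR = 0·sL + -1/2·sR = -20/221

40/149 40/221 -7400/32929 -20/221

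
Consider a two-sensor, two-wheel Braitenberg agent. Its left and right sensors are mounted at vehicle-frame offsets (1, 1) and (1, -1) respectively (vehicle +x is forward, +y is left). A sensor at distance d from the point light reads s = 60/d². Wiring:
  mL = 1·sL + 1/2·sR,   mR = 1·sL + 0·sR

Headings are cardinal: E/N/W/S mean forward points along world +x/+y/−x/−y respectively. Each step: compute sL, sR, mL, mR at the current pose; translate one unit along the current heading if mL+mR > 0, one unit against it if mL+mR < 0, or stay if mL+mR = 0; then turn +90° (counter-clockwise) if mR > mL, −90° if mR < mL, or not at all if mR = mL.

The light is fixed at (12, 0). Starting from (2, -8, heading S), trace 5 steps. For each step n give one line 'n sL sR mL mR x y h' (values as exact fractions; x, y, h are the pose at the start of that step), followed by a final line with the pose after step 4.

n=0: pose=(2,-8,S); sL=10/27, sR=30/101; mL=1415/2727, mR=10/27; mL+mR=2425/2727 → advance +1; mR−mL=-15/101 → turn -1·90°
n=1: pose=(2,-9,W); sL=60/221, sR=12/37; mL=3546/8177, mR=60/221; mL+mR=5766/8177 → advance +1; mR−mL=-6/37 → turn -1·90°
n=2: pose=(1,-9,N); sL=15/52, sR=15/41; mL=1005/2132, mR=15/52; mL+mR=405/533 → advance +1; mR−mL=-15/82 → turn -1·90°
n=3: pose=(1,-8,E); sL=60/149, sR=60/181; mL=15330/26969, mR=60/149; mL+mR=26190/26969 → advance +1; mR−mL=-30/181 → turn -1·90°
n=4: pose=(2,-8,S); sL=10/27, sR=30/101; mL=1415/2727, mR=10/27; mL+mR=2425/2727 → advance +1; mR−mL=-15/101 → turn -1·90°

0 10/27 30/101 1415/2727 10/27 2 -8 S
1 60/221 12/37 3546/8177 60/221 2 -9 W
2 15/52 15/41 1005/2132 15/52 1 -9 N
3 60/149 60/181 15330/26969 60/149 1 -8 E
4 10/27 30/101 1415/2727 10/27 2 -8 S
final 2 -9 W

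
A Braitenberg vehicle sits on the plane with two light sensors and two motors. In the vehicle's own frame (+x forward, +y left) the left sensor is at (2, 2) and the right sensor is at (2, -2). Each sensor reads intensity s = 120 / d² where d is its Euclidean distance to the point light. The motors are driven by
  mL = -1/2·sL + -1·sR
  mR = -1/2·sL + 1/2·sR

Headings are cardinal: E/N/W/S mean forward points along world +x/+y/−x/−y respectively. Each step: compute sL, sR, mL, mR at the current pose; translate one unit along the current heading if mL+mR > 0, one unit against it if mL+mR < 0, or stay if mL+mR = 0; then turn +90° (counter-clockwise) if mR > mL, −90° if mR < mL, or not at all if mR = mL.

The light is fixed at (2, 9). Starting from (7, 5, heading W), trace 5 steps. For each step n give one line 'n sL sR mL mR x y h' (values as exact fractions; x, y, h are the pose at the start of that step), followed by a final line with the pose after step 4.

0 8/3 120/13 -412/39 128/39 7 5 W
1 6/5 30/13 -189/65 36/65 8 5 S
2 24/13 120/89 -2628/1157 -288/1157 8 6 E
3 12 12/5 -42/5 -24/5 7 6 N
4 8/3 120/13 -412/39 128/39 7 5 W
final 8 5 S

n=0: pose=(7,5,W); sL=8/3, sR=120/13; mL=-412/39, mR=128/39; mL+mR=-284/39 → advance -1; mR−mL=180/13 → turn +1·90°
n=1: pose=(8,5,S); sL=6/5, sR=30/13; mL=-189/65, mR=36/65; mL+mR=-153/65 → advance -1; mR−mL=45/13 → turn +1·90°
n=2: pose=(8,6,E); sL=24/13, sR=120/89; mL=-2628/1157, mR=-288/1157; mL+mR=-2916/1157 → advance -1; mR−mL=180/89 → turn +1·90°
n=3: pose=(7,6,N); sL=12, sR=12/5; mL=-42/5, mR=-24/5; mL+mR=-66/5 → advance -1; mR−mL=18/5 → turn +1·90°
n=4: pose=(7,5,W); sL=8/3, sR=120/13; mL=-412/39, mR=128/39; mL+mR=-284/39 → advance -1; mR−mL=180/13 → turn +1·90°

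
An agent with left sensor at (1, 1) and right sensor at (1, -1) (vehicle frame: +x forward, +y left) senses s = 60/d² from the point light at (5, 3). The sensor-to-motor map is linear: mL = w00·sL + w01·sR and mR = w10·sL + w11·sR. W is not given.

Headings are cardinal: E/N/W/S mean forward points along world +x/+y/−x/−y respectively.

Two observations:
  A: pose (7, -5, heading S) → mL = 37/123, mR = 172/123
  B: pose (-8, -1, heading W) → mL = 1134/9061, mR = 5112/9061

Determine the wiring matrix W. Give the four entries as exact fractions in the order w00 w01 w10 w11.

obs A: pose=(7,-5,S) → sL=2/3, sR=30/41, mL=37/123, mR=172/123
obs B: pose=(-8,-1,W) → sL=60/221, sR=12/41, mL=1134/9061, mR=5112/9061
sensor matrix S = [[2/3, 30/41], [60/221, 12/41]]; det S = -32/9061
solve [mL_A; mL_B] = S·[w00; w01] and [mR_A; mR_B] = S·[w10; w11]:
  w00 = 1, w01 = -1/2, w10 = 1, w11 = 1

1 -1/2 1 1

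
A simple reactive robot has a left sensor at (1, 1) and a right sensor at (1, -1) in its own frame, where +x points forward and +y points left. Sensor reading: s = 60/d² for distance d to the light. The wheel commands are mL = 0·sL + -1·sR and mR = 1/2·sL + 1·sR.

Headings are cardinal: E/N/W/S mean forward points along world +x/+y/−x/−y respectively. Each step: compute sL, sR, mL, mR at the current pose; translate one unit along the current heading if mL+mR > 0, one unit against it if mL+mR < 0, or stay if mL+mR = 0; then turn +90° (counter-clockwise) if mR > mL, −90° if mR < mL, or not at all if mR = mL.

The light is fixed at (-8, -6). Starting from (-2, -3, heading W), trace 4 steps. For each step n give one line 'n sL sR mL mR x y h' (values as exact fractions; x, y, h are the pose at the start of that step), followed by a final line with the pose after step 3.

0 60/29 60/41 -60/41 2970/1189 -2 -3 W
1 3/2 3 -3 15/4 -3 -3 S
2 4/3 60/37 -60/37 254/111 -3 -4 E
3 30/17 30/29 -30/29 945/493 -2 -4 N
final -2 -3 W

n=0: pose=(-2,-3,W); sL=60/29, sR=60/41; mL=-60/41, mR=2970/1189; mL+mR=30/29 → advance +1; mR−mL=4710/1189 → turn +1·90°
n=1: pose=(-3,-3,S); sL=3/2, sR=3; mL=-3, mR=15/4; mL+mR=3/4 → advance +1; mR−mL=27/4 → turn +1·90°
n=2: pose=(-3,-4,E); sL=4/3, sR=60/37; mL=-60/37, mR=254/111; mL+mR=2/3 → advance +1; mR−mL=434/111 → turn +1·90°
n=3: pose=(-2,-4,N); sL=30/17, sR=30/29; mL=-30/29, mR=945/493; mL+mR=15/17 → advance +1; mR−mL=1455/493 → turn +1·90°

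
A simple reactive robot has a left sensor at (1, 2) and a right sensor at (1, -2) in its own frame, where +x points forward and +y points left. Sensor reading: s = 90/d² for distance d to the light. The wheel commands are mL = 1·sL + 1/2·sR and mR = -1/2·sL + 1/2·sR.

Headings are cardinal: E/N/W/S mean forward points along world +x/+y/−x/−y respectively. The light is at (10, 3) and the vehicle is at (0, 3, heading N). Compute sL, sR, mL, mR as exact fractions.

left sensor world pos  = (-2, 4); dL² = 145
right sensor world pos = (2, 4); dR² = 65
sL = 90/145 = 18/29
sR = 90/65 = 18/13
mL = 1·sL + 1/2·sR = 495/377
mR = -1/2·sL + 1/2·sR = 144/377

18/29 18/13 495/377 144/377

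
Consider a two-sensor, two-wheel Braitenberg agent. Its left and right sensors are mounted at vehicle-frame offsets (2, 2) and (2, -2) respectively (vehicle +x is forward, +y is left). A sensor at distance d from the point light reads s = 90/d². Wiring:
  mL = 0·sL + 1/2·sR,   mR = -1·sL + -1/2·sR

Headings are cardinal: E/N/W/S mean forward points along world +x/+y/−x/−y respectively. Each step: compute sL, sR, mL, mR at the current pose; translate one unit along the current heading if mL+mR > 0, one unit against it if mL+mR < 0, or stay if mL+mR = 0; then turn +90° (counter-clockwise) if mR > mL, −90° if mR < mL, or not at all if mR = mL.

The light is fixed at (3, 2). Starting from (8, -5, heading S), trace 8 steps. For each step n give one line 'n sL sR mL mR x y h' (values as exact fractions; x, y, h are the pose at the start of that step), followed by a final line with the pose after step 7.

0 9/13 1 1/2 -31/26 8 -5 S
1 90/73 18/5 9/5 -1107/365 8 -4 W
2 45/16 9/8 9/16 -27/8 9 -4 N
3 90/89 18/29 9/29 -3411/2581 9 -5 E
4 9/13 1 1/2 -31/26 8 -5 S
5 90/73 18/5 9/5 -1107/365 8 -4 W
6 45/16 9/8 9/16 -27/8 9 -4 N
7 90/89 18/29 9/29 -3411/2581 9 -5 E
final 8 -5 S

n=0: pose=(8,-5,S); sL=9/13, sR=1; mL=1/2, mR=-31/26; mL+mR=-9/13 → advance -1; mR−mL=-22/13 → turn -1·90°
n=1: pose=(8,-4,W); sL=90/73, sR=18/5; mL=9/5, mR=-1107/365; mL+mR=-90/73 → advance -1; mR−mL=-1764/365 → turn -1·90°
n=2: pose=(9,-4,N); sL=45/16, sR=9/8; mL=9/16, mR=-27/8; mL+mR=-45/16 → advance -1; mR−mL=-63/16 → turn -1·90°
n=3: pose=(9,-5,E); sL=90/89, sR=18/29; mL=9/29, mR=-3411/2581; mL+mR=-90/89 → advance -1; mR−mL=-4212/2581 → turn -1·90°
n=4: pose=(8,-5,S); sL=9/13, sR=1; mL=1/2, mR=-31/26; mL+mR=-9/13 → advance -1; mR−mL=-22/13 → turn -1·90°
n=5: pose=(8,-4,W); sL=90/73, sR=18/5; mL=9/5, mR=-1107/365; mL+mR=-90/73 → advance -1; mR−mL=-1764/365 → turn -1·90°
n=6: pose=(9,-4,N); sL=45/16, sR=9/8; mL=9/16, mR=-27/8; mL+mR=-45/16 → advance -1; mR−mL=-63/16 → turn -1·90°
n=7: pose=(9,-5,E); sL=90/89, sR=18/29; mL=9/29, mR=-3411/2581; mL+mR=-90/89 → advance -1; mR−mL=-4212/2581 → turn -1·90°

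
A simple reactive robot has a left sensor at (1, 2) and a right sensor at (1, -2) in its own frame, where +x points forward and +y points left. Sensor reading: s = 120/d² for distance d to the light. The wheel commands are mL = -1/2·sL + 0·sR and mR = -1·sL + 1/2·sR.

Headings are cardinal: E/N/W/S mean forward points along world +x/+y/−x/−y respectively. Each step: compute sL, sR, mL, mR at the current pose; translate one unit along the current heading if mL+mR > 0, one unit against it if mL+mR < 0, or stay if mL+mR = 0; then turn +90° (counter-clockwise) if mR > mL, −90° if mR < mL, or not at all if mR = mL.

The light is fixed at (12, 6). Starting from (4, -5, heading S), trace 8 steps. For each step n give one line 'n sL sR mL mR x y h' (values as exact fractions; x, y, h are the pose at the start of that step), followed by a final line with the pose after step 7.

n=0: pose=(4,-5,S); sL=2/3, sR=30/61; mL=-1/3, mR=-77/183; mL+mR=-46/61 → advance -1; mR−mL=-16/183 → turn -1·90°
n=1: pose=(4,-4,W); sL=8/15, sR=24/29; mL=-4/15, mR=-52/435; mL+mR=-56/145 → advance -1; mR−mL=64/435 → turn +1·90°
n=2: pose=(5,-4,S); sL=60/73, sR=60/101; mL=-30/73, mR=-3870/7373; mL+mR=-6900/7373 → advance -1; mR−mL=-840/7373 → turn -1·90°
n=3: pose=(5,-3,W); sL=24/37, sR=120/113; mL=-12/37, mR=-492/4181; mL+mR=-1848/4181 → advance -1; mR−mL=864/4181 → turn +1·90°
n=4: pose=(6,-3,S); sL=30/29, sR=30/41; mL=-15/29, mR=-795/1189; mL+mR=-1410/1189 → advance -1; mR−mL=-180/1189 → turn -1·90°
n=5: pose=(6,-2,W); sL=120/149, sR=24/17; mL=-60/149, mR=-252/2533; mL+mR=-1272/2533 → advance -1; mR−mL=768/2533 → turn +1·90°
n=6: pose=(7,-2,S); sL=4/3, sR=12/13; mL=-2/3, mR=-34/39; mL+mR=-20/13 → advance -1; mR−mL=-8/39 → turn -1·90°
n=7: pose=(7,-1,W); sL=40/39, sR=120/61; mL=-20/39, mR=-100/2379; mL+mR=-440/793 → advance -1; mR−mL=1120/2379 → turn +1·90°

0 2/3 30/61 -1/3 -77/183 4 -5 S
1 8/15 24/29 -4/15 -52/435 4 -4 W
2 60/73 60/101 -30/73 -3870/7373 5 -4 S
3 24/37 120/113 -12/37 -492/4181 5 -3 W
4 30/29 30/41 -15/29 -795/1189 6 -3 S
5 120/149 24/17 -60/149 -252/2533 6 -2 W
6 4/3 12/13 -2/3 -34/39 7 -2 S
7 40/39 120/61 -20/39 -100/2379 7 -1 W
final 8 -1 S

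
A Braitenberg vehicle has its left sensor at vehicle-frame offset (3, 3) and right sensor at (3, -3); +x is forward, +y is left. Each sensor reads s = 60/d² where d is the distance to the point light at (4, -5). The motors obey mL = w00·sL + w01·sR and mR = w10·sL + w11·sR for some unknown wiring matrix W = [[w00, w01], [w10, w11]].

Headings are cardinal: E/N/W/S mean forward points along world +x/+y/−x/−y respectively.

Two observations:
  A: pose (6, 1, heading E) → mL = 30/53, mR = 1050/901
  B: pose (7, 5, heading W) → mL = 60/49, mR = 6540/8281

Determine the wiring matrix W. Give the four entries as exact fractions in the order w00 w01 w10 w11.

obs A: pose=(6,1,E) → sL=30/53, sR=30/17, mL=30/53, mR=1050/901
obs B: pose=(7,5,W) → sL=60/49, sR=60/169, mL=60/49, mR=6540/8281
sensor matrix S = [[30/53, 30/17], [60/49, 60/169]]; det S = -14623200/7461181
solve [mL_A; mL_B] = S·[w00; w01] and [mR_A; mR_B] = S·[w10; w11]:
  w00 = 1, w01 = 0, w10 = 1/2, w11 = 1/2

1 0 1/2 1/2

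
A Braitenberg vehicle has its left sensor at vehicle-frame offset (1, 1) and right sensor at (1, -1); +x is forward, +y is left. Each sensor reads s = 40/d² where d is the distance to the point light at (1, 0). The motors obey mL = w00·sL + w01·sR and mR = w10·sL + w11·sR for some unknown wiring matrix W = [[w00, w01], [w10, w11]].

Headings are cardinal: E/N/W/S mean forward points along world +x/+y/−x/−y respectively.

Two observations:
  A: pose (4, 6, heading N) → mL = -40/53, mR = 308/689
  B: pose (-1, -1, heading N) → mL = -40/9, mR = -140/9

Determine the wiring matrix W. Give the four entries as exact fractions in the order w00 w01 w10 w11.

obs A: pose=(4,6,N) → sL=40/53, sR=8/13, mL=-40/53, mR=308/689
obs B: pose=(-1,-1,N) → sL=40/9, sR=40, mL=-40/9, mR=-140/9
sensor matrix S = [[40/53, 8/13], [40/9, 40]]; det S = 170240/6201
solve [mL_A; mL_B] = S·[w00; w01] and [mR_A; mR_B] = S·[w10; w11]:
  w00 = -1, w01 = 0, w10 = 1, w11 = -1/2

-1 0 1 -1/2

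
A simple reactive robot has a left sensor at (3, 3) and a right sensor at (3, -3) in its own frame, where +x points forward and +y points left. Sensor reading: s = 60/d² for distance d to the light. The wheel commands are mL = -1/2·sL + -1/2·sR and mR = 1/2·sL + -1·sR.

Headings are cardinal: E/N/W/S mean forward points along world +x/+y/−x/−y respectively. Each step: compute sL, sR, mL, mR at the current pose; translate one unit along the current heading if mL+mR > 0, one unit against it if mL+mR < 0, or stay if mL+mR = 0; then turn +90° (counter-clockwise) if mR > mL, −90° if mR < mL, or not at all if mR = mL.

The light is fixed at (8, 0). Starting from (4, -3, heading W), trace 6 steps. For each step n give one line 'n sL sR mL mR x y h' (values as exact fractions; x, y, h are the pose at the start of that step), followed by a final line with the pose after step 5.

0 12/17 60/49 -804/833 -726/833 4 -3 W
1 5/3 5/6 -5/4 0 5 -3 S
2 60 12/5 -156/5 138/5 5 -2 E
3 6/5 30 -78/5 -147/5 4 -2 N
4 60 60/37 -1140/37 1050/37 4 -3 E
5 15/16 15 -255/32 -465/32 3 -3 N
final 3 -4 E

n=0: pose=(4,-3,W); sL=12/17, sR=60/49; mL=-804/833, mR=-726/833; mL+mR=-90/49 → advance -1; mR−mL=78/833 → turn +1·90°
n=1: pose=(5,-3,S); sL=5/3, sR=5/6; mL=-5/4, mR=0; mL+mR=-5/4 → advance -1; mR−mL=5/4 → turn +1·90°
n=2: pose=(5,-2,E); sL=60, sR=12/5; mL=-156/5, mR=138/5; mL+mR=-18/5 → advance -1; mR−mL=294/5 → turn +1·90°
n=3: pose=(4,-2,N); sL=6/5, sR=30; mL=-78/5, mR=-147/5; mL+mR=-45 → advance -1; mR−mL=-69/5 → turn -1·90°
n=4: pose=(4,-3,E); sL=60, sR=60/37; mL=-1140/37, mR=1050/37; mL+mR=-90/37 → advance -1; mR−mL=2190/37 → turn +1·90°
n=5: pose=(3,-3,N); sL=15/16, sR=15; mL=-255/32, mR=-465/32; mL+mR=-45/2 → advance -1; mR−mL=-105/16 → turn -1·90°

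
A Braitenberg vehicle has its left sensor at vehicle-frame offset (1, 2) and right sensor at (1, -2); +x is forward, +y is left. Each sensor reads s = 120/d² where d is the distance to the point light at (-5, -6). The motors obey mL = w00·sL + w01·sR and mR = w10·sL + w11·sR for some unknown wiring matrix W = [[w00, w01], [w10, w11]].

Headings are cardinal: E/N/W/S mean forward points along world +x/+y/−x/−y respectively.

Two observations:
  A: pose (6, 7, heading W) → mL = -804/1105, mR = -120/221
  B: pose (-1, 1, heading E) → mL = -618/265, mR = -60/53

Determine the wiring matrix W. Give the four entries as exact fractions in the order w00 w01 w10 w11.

obs A: pose=(6,7,W) → sL=120/221, sR=24/65, mL=-804/1105, mR=-120/221
obs B: pose=(-1,1,E) → sL=60/53, sR=12/5, mL=-618/265, mR=-60/53
sensor matrix S = [[120/221, 24/65], [60/53, 12/5]]; det S = 10368/11713
solve [mL_A; mL_B] = S·[w00; w01] and [mR_A; mR_B] = S·[w10; w11]:
  w00 = -1, w01 = -1/2, w10 = -1, w11 = 0

-1 -1/2 -1 0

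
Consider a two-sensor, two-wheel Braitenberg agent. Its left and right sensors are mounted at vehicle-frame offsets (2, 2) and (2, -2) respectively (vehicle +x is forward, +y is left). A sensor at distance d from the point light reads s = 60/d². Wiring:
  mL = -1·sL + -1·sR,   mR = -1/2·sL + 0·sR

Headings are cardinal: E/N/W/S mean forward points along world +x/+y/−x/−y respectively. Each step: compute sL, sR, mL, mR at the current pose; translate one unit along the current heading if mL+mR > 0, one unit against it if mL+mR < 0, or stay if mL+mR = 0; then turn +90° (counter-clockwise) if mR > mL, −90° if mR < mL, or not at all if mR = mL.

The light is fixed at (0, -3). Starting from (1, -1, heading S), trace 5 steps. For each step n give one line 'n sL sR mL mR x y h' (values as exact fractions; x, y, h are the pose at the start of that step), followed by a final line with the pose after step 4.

n=0: pose=(1,-1,S); sL=20/3, sR=60; mL=-200/3, mR=-10/3; mL+mR=-70 → advance -1; mR−mL=190/3 → turn +1·90°
n=1: pose=(1,0,E); sL=30/17, sR=6; mL=-132/17, mR=-15/17; mL+mR=-147/17 → advance -1; mR−mL=117/17 → turn +1·90°
n=2: pose=(0,0,N); sL=60/29, sR=60/29; mL=-120/29, mR=-30/29; mL+mR=-150/29 → advance -1; mR−mL=90/29 → turn +1·90°
n=3: pose=(0,-1,W); sL=15, sR=3; mL=-18, mR=-15/2; mL+mR=-51/2 → advance -1; mR−mL=21/2 → turn +1·90°
n=4: pose=(1,-1,S); sL=20/3, sR=60; mL=-200/3, mR=-10/3; mL+mR=-70 → advance -1; mR−mL=190/3 → turn +1·90°

0 20/3 60 -200/3 -10/3 1 -1 S
1 30/17 6 -132/17 -15/17 1 0 E
2 60/29 60/29 -120/29 -30/29 0 0 N
3 15 3 -18 -15/2 0 -1 W
4 20/3 60 -200/3 -10/3 1 -1 S
final 1 0 E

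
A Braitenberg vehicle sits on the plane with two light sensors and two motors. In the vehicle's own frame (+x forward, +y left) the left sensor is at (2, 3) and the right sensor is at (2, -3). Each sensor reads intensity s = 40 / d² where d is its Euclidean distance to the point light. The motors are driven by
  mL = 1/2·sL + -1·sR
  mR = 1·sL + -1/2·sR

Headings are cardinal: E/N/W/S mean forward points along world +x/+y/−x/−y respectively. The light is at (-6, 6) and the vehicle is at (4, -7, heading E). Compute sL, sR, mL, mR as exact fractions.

10/61 1/10 -11/610 139/1220

left sensor world pos  = (6, -4); dL² = 244
right sensor world pos = (6, -10); dR² = 400
sL = 40/244 = 10/61
sR = 40/400 = 1/10
mL = 1/2·sL + -1·sR = -11/610
mR = 1·sL + -1/2·sR = 139/1220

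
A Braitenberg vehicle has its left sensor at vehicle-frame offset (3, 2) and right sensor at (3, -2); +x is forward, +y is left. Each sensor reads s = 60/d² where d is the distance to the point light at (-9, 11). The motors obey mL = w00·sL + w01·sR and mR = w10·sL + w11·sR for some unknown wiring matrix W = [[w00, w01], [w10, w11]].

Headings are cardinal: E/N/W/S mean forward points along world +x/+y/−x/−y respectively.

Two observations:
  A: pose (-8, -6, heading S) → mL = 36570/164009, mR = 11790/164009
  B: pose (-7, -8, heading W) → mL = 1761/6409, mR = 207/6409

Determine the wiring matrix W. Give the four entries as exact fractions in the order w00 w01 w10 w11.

obs A: pose=(-8,-6,S) → sL=60/409, sR=60/401, mL=36570/164009, mR=11790/164009
obs B: pose=(-7,-8,W) → sL=30/221, sR=6/29, mL=1761/6409, mR=207/6409
sensor matrix S = [[60/409, 60/401], [30/221, 6/29]]; det S = 10553760/1051133681
solve [mL_A; mL_B] = S·[w00; w01] and [mR_A; mR_B] = S·[w10; w11]:
  w00 = 1/2, w01 = 1, w10 = 1, w11 = -1/2

1/2 1 1 -1/2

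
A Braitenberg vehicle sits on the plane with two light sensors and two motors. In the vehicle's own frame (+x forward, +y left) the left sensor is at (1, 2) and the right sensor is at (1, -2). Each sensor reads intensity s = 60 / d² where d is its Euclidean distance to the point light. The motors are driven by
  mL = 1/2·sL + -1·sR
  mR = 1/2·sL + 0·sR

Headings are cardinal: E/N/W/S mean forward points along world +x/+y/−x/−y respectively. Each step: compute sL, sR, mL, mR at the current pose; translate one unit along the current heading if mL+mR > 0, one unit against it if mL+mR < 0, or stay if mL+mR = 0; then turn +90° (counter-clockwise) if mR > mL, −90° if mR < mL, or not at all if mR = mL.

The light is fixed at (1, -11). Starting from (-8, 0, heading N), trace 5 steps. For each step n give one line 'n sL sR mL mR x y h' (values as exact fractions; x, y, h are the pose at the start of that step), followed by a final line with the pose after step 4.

0 12/53 60/193 -2022/10229 6/53 -8 0 N
1 15/41 15/61 -315/5002 15/82 -8 -1 W
2 12/29 4/15 -26/435 6/29 -9 -1 S
3 30/101 6/13 -411/1313 15/101 -9 -2 E
4 60/269 60/181 -10710/48689 30/269 -10 -2 N
final -10 -3 W

n=0: pose=(-8,0,N); sL=12/53, sR=60/193; mL=-2022/10229, mR=6/53; mL+mR=-864/10229 → advance -1; mR−mL=60/193 → turn +1·90°
n=1: pose=(-8,-1,W); sL=15/41, sR=15/61; mL=-315/5002, mR=15/82; mL+mR=300/2501 → advance +1; mR−mL=15/61 → turn +1·90°
n=2: pose=(-9,-1,S); sL=12/29, sR=4/15; mL=-26/435, mR=6/29; mL+mR=64/435 → advance +1; mR−mL=4/15 → turn +1·90°
n=3: pose=(-9,-2,E); sL=30/101, sR=6/13; mL=-411/1313, mR=15/101; mL+mR=-216/1313 → advance -1; mR−mL=6/13 → turn +1·90°
n=4: pose=(-10,-2,N); sL=60/269, sR=60/181; mL=-10710/48689, mR=30/269; mL+mR=-5280/48689 → advance -1; mR−mL=60/181 → turn +1·90°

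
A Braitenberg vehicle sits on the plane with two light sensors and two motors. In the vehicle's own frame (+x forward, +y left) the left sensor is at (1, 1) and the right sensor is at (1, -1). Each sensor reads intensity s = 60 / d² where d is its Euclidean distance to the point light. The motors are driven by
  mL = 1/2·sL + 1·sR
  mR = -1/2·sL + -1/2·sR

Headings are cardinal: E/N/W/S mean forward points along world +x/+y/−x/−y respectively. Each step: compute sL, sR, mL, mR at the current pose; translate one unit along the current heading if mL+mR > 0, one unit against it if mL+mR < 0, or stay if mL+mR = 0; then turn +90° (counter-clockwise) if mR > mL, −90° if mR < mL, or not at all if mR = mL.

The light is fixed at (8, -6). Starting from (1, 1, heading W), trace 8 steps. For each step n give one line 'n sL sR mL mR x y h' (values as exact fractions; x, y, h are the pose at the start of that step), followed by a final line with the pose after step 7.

0 3/5 15/32 123/160 -171/320 1 1 W
1 12/29 60/113 2418/3277 -1548/3277 0 1 N
2 6/13 30/49 537/637 -342/637 0 2 E
3 12/17 60/113 1698/1921 -1188/1921 1 2 S
4 3/5 15/32 123/160 -171/320 1 1 W
5 12/29 60/113 2418/3277 -1548/3277 0 1 N
6 6/13 30/49 537/637 -342/637 0 2 E
7 12/17 60/113 1698/1921 -1188/1921 1 2 S
final 1 1 W

n=0: pose=(1,1,W); sL=3/5, sR=15/32; mL=123/160, mR=-171/320; mL+mR=15/64 → advance +1; mR−mL=-417/320 → turn -1·90°
n=1: pose=(0,1,N); sL=12/29, sR=60/113; mL=2418/3277, mR=-1548/3277; mL+mR=30/113 → advance +1; mR−mL=-3966/3277 → turn -1·90°
n=2: pose=(0,2,E); sL=6/13, sR=30/49; mL=537/637, mR=-342/637; mL+mR=15/49 → advance +1; mR−mL=-879/637 → turn -1·90°
n=3: pose=(1,2,S); sL=12/17, sR=60/113; mL=1698/1921, mR=-1188/1921; mL+mR=30/113 → advance +1; mR−mL=-2886/1921 → turn -1·90°
n=4: pose=(1,1,W); sL=3/5, sR=15/32; mL=123/160, mR=-171/320; mL+mR=15/64 → advance +1; mR−mL=-417/320 → turn -1·90°
n=5: pose=(0,1,N); sL=12/29, sR=60/113; mL=2418/3277, mR=-1548/3277; mL+mR=30/113 → advance +1; mR−mL=-3966/3277 → turn -1·90°
n=6: pose=(0,2,E); sL=6/13, sR=30/49; mL=537/637, mR=-342/637; mL+mR=15/49 → advance +1; mR−mL=-879/637 → turn -1·90°
n=7: pose=(1,2,S); sL=12/17, sR=60/113; mL=1698/1921, mR=-1188/1921; mL+mR=30/113 → advance +1; mR−mL=-2886/1921 → turn -1·90°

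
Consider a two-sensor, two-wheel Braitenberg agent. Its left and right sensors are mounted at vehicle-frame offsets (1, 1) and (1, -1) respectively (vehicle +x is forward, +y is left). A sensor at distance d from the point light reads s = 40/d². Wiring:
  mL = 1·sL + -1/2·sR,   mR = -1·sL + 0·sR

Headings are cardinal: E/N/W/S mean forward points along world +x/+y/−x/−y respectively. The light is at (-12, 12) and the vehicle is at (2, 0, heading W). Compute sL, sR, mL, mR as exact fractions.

left sensor world pos  = (1, -1); dL² = 338
right sensor world pos = (1, 1); dR² = 290
sL = 40/338 = 20/169
sR = 40/290 = 4/29
mL = 1·sL + -1/2·sR = 242/4901
mR = -1·sL + 0·sR = -20/169

20/169 4/29 242/4901 -20/169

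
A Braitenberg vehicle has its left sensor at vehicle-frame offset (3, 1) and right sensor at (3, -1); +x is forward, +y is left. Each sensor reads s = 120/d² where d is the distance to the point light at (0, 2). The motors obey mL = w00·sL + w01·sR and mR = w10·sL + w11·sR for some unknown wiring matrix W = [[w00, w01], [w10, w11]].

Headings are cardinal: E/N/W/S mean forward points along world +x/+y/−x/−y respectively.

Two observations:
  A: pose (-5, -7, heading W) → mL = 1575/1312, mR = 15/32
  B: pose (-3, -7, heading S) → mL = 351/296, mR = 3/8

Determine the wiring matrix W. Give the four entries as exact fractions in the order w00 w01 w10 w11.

obs A: pose=(-5,-7,W) → sL=30/41, sR=15/16, mL=1575/1312, mR=15/32
obs B: pose=(-3,-7,S) → sL=30/37, sR=3/4, mL=351/296, mR=3/8
sensor matrix S = [[30/41, 15/16], [30/37, 3/4]]; det S = -2565/12136
solve [mL_A; mL_B] = S·[w00; w01] and [mR_A; mR_B] = S·[w10; w11]:
  w00 = 1, w01 = 1/2, w10 = 0, w11 = 1/2

1 1/2 0 1/2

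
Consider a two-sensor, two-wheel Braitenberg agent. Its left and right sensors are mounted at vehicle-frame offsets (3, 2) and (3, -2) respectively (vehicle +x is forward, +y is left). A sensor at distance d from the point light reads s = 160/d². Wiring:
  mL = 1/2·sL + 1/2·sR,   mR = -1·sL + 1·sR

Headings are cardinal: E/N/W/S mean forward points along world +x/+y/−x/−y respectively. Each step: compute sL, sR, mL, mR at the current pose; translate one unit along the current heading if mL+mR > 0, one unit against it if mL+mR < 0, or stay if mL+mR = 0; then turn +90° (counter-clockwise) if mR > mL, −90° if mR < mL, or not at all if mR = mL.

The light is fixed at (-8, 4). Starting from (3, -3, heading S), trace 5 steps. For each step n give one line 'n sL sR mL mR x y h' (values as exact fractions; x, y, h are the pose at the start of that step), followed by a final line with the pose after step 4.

0 160/269 160/181 36000/48689 14080/48689 3 -3 S
1 40/41 8/5 264/205 128/205 3 -4 W
2 160/89 160/169 20640/15041 -12800/15041 2 -4 N
3 80/97 16/25 1776/2425 -448/2425 2 -3 E
4 160/269 160/181 36000/48689 14080/48689 3 -3 S
final 3 -4 W

n=0: pose=(3,-3,S); sL=160/269, sR=160/181; mL=36000/48689, mR=14080/48689; mL+mR=50080/48689 → advance +1; mR−mL=-21920/48689 → turn -1·90°
n=1: pose=(3,-4,W); sL=40/41, sR=8/5; mL=264/205, mR=128/205; mL+mR=392/205 → advance +1; mR−mL=-136/205 → turn -1·90°
n=2: pose=(2,-4,N); sL=160/89, sR=160/169; mL=20640/15041, mR=-12800/15041; mL+mR=7840/15041 → advance +1; mR−mL=-33440/15041 → turn -1·90°
n=3: pose=(2,-3,E); sL=80/97, sR=16/25; mL=1776/2425, mR=-448/2425; mL+mR=1328/2425 → advance +1; mR−mL=-2224/2425 → turn -1·90°
n=4: pose=(3,-3,S); sL=160/269, sR=160/181; mL=36000/48689, mR=14080/48689; mL+mR=50080/48689 → advance +1; mR−mL=-21920/48689 → turn -1·90°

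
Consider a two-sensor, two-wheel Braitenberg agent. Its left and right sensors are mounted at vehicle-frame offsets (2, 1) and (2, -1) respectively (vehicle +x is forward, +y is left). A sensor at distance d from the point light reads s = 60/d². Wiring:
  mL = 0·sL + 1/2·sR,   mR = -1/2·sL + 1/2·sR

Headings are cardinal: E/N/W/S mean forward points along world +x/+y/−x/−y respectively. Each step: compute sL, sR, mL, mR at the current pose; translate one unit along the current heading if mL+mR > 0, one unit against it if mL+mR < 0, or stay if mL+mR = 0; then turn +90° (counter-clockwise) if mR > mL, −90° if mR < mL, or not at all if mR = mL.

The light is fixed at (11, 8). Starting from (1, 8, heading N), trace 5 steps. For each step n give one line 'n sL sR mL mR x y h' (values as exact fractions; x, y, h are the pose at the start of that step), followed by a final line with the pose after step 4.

n=0: pose=(1,8,N); sL=12/25, sR=12/17; mL=6/17, mR=48/425; mL+mR=198/425 → advance +1; mR−mL=-6/25 → turn -1·90°
n=1: pose=(1,9,E); sL=15/17, sR=15/16; mL=15/32, mR=15/544; mL+mR=135/272 → advance +1; mR−mL=-15/34 → turn -1·90°
n=2: pose=(2,9,S); sL=12/13, sR=60/101; mL=30/101, mR=-216/1313; mL+mR=174/1313 → advance +1; mR−mL=-6/13 → turn -1·90°
n=3: pose=(2,8,W); sL=30/61, sR=30/61; mL=15/61, mR=0; mL+mR=15/61 → advance +1; mR−mL=-15/61 → turn -1·90°
n=4: pose=(1,8,N); sL=12/25, sR=12/17; mL=6/17, mR=48/425; mL+mR=198/425 → advance +1; mR−mL=-6/25 → turn -1·90°

0 12/25 12/17 6/17 48/425 1 8 N
1 15/17 15/16 15/32 15/544 1 9 E
2 12/13 60/101 30/101 -216/1313 2 9 S
3 30/61 30/61 15/61 0 2 8 W
4 12/25 12/17 6/17 48/425 1 8 N
final 1 9 E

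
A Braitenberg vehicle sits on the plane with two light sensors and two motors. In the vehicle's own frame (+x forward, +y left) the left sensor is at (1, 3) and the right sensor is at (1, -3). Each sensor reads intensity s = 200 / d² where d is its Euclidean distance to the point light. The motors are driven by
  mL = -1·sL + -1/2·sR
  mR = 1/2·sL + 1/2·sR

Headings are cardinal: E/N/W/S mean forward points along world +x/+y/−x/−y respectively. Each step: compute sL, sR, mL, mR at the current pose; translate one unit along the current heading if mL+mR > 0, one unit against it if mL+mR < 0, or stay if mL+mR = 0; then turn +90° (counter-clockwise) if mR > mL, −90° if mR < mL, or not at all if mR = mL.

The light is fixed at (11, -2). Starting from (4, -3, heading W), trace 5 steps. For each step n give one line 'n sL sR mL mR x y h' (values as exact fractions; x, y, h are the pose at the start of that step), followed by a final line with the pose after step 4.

n=0: pose=(4,-3,W); sL=5/2, sR=50/17; mL=-135/34, mR=185/68; mL+mR=-5/4 → advance -1; mR−mL=455/68 → turn +1·90°
n=1: pose=(5,-3,S); sL=200/13, sR=40/17; mL=-3660/221, mR=1960/221; mL+mR=-100/13 → advance -1; mR−mL=5620/221 → turn +1·90°
n=2: pose=(5,-2,E); sL=100/17, sR=100/17; mL=-150/17, mR=100/17; mL+mR=-50/17 → advance -1; mR−mL=250/17 → turn +1·90°
n=3: pose=(4,-2,N); sL=200/101, sR=200/17; mL=-13500/1717, mR=11800/1717; mL+mR=-100/101 → advance -1; mR−mL=25300/1717 → turn +1·90°
n=4: pose=(4,-3,W); sL=5/2, sR=50/17; mL=-135/34, mR=185/68; mL+mR=-5/4 → advance -1; mR−mL=455/68 → turn +1·90°

0 5/2 50/17 -135/34 185/68 4 -3 W
1 200/13 40/17 -3660/221 1960/221 5 -3 S
2 100/17 100/17 -150/17 100/17 5 -2 E
3 200/101 200/17 -13500/1717 11800/1717 4 -2 N
4 5/2 50/17 -135/34 185/68 4 -3 W
final 5 -3 S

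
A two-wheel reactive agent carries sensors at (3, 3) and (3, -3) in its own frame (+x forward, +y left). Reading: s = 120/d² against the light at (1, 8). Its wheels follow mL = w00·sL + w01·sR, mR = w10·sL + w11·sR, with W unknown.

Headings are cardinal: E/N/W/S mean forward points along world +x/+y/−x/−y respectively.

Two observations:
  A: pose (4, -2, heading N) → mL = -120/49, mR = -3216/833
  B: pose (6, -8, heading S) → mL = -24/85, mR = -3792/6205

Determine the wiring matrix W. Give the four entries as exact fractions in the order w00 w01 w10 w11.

obs A: pose=(4,-2,N) → sL=120/49, sR=24/17, mL=-120/49, mR=-3216/833
obs B: pose=(6,-8,S) → sL=24/85, sR=24/73, mL=-24/85, mR=-3792/6205
sensor matrix S = [[120/49, 24/17], [24/85, 24/73]]; det S = 2101248/5168765
solve [mL_A; mL_B] = S·[w00; w01] and [mR_A; mR_B] = S·[w10; w11]:
  w00 = -1, w01 = 0, w10 = -1, w11 = -1

-1 0 -1 -1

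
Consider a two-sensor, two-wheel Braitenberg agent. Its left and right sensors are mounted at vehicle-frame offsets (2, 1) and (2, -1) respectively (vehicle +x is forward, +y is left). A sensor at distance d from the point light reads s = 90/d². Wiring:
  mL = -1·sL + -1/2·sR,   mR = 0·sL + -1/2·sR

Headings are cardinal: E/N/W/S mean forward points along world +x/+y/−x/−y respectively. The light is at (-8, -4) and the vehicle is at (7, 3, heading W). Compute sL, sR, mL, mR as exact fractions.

left sensor world pos  = (5, 2); dL² = 205
right sensor world pos = (5, 4); dR² = 233
sL = 90/205 = 18/41
sR = 90/233 = 90/233
mL = -1·sL + -1/2·sR = -6039/9553
mR = 0·sL + -1/2·sR = -45/233

18/41 90/233 -6039/9553 -45/233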